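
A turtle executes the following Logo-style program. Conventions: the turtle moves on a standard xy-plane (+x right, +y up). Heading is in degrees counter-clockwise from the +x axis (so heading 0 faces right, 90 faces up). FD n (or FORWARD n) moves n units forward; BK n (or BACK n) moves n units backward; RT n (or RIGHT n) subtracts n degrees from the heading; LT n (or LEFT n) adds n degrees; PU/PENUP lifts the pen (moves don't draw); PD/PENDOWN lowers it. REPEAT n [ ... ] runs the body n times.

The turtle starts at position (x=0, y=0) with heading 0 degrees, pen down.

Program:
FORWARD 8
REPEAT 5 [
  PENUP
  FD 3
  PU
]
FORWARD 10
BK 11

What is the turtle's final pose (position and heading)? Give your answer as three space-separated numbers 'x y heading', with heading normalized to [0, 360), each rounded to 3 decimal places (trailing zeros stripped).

Executing turtle program step by step:
Start: pos=(0,0), heading=0, pen down
FD 8: (0,0) -> (8,0) [heading=0, draw]
REPEAT 5 [
  -- iteration 1/5 --
  PU: pen up
  FD 3: (8,0) -> (11,0) [heading=0, move]
  PU: pen up
  -- iteration 2/5 --
  PU: pen up
  FD 3: (11,0) -> (14,0) [heading=0, move]
  PU: pen up
  -- iteration 3/5 --
  PU: pen up
  FD 3: (14,0) -> (17,0) [heading=0, move]
  PU: pen up
  -- iteration 4/5 --
  PU: pen up
  FD 3: (17,0) -> (20,0) [heading=0, move]
  PU: pen up
  -- iteration 5/5 --
  PU: pen up
  FD 3: (20,0) -> (23,0) [heading=0, move]
  PU: pen up
]
FD 10: (23,0) -> (33,0) [heading=0, move]
BK 11: (33,0) -> (22,0) [heading=0, move]
Final: pos=(22,0), heading=0, 1 segment(s) drawn

Answer: 22 0 0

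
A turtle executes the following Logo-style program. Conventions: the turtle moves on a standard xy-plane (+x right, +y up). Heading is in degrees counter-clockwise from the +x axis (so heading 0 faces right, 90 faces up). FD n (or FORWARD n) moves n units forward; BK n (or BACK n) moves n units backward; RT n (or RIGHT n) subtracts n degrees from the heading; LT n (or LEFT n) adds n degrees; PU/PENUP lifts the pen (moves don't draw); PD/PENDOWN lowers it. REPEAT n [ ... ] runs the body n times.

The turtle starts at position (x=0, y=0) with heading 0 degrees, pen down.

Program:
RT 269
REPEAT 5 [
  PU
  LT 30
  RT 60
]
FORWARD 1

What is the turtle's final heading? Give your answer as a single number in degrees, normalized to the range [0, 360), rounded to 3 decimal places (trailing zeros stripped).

Executing turtle program step by step:
Start: pos=(0,0), heading=0, pen down
RT 269: heading 0 -> 91
REPEAT 5 [
  -- iteration 1/5 --
  PU: pen up
  LT 30: heading 91 -> 121
  RT 60: heading 121 -> 61
  -- iteration 2/5 --
  PU: pen up
  LT 30: heading 61 -> 91
  RT 60: heading 91 -> 31
  -- iteration 3/5 --
  PU: pen up
  LT 30: heading 31 -> 61
  RT 60: heading 61 -> 1
  -- iteration 4/5 --
  PU: pen up
  LT 30: heading 1 -> 31
  RT 60: heading 31 -> 331
  -- iteration 5/5 --
  PU: pen up
  LT 30: heading 331 -> 1
  RT 60: heading 1 -> 301
]
FD 1: (0,0) -> (0.515,-0.857) [heading=301, move]
Final: pos=(0.515,-0.857), heading=301, 0 segment(s) drawn

Answer: 301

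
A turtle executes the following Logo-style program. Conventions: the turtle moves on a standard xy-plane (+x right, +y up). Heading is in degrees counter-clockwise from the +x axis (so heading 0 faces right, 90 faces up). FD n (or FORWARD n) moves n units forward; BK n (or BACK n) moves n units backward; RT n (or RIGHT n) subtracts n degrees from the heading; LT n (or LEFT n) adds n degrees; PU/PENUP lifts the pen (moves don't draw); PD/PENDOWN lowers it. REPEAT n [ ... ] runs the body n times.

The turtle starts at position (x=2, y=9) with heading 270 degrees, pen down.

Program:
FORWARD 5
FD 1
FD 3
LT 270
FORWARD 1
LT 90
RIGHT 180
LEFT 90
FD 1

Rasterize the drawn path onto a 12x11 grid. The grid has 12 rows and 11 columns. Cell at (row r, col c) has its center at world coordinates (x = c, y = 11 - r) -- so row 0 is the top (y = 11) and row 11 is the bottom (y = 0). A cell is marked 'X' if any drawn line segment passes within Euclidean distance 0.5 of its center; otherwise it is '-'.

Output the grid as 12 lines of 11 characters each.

Answer: -----------
-----------
--X--------
--X--------
--X--------
--X--------
--X--------
--X--------
--X--------
--X--------
--X--------
XXX--------

Derivation:
Segment 0: (2,9) -> (2,4)
Segment 1: (2,4) -> (2,3)
Segment 2: (2,3) -> (2,0)
Segment 3: (2,0) -> (1,0)
Segment 4: (1,0) -> (-0,0)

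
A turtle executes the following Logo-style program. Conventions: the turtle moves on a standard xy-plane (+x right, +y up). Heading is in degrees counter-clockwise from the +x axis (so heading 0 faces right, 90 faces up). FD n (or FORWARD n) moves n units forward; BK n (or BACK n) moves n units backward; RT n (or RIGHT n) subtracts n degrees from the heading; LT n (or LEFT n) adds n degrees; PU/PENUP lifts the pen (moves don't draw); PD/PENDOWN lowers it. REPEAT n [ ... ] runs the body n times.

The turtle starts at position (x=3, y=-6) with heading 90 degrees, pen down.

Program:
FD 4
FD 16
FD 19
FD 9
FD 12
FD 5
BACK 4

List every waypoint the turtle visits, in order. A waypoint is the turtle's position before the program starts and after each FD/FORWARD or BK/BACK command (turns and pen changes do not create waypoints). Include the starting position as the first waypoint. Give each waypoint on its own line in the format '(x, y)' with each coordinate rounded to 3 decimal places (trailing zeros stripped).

Answer: (3, -6)
(3, -2)
(3, 14)
(3, 33)
(3, 42)
(3, 54)
(3, 59)
(3, 55)

Derivation:
Executing turtle program step by step:
Start: pos=(3,-6), heading=90, pen down
FD 4: (3,-6) -> (3,-2) [heading=90, draw]
FD 16: (3,-2) -> (3,14) [heading=90, draw]
FD 19: (3,14) -> (3,33) [heading=90, draw]
FD 9: (3,33) -> (3,42) [heading=90, draw]
FD 12: (3,42) -> (3,54) [heading=90, draw]
FD 5: (3,54) -> (3,59) [heading=90, draw]
BK 4: (3,59) -> (3,55) [heading=90, draw]
Final: pos=(3,55), heading=90, 7 segment(s) drawn
Waypoints (8 total):
(3, -6)
(3, -2)
(3, 14)
(3, 33)
(3, 42)
(3, 54)
(3, 59)
(3, 55)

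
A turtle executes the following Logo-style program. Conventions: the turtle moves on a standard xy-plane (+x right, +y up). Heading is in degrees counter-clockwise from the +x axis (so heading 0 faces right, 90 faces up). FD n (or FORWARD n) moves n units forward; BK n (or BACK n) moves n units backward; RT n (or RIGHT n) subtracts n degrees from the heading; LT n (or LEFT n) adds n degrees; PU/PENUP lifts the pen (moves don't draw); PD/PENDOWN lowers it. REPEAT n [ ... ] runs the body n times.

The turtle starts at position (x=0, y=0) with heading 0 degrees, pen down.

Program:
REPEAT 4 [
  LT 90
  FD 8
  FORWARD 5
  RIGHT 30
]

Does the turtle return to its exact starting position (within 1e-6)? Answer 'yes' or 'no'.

Executing turtle program step by step:
Start: pos=(0,0), heading=0, pen down
REPEAT 4 [
  -- iteration 1/4 --
  LT 90: heading 0 -> 90
  FD 8: (0,0) -> (0,8) [heading=90, draw]
  FD 5: (0,8) -> (0,13) [heading=90, draw]
  RT 30: heading 90 -> 60
  -- iteration 2/4 --
  LT 90: heading 60 -> 150
  FD 8: (0,13) -> (-6.928,17) [heading=150, draw]
  FD 5: (-6.928,17) -> (-11.258,19.5) [heading=150, draw]
  RT 30: heading 150 -> 120
  -- iteration 3/4 --
  LT 90: heading 120 -> 210
  FD 8: (-11.258,19.5) -> (-18.187,15.5) [heading=210, draw]
  FD 5: (-18.187,15.5) -> (-22.517,13) [heading=210, draw]
  RT 30: heading 210 -> 180
  -- iteration 4/4 --
  LT 90: heading 180 -> 270
  FD 8: (-22.517,13) -> (-22.517,5) [heading=270, draw]
  FD 5: (-22.517,5) -> (-22.517,0) [heading=270, draw]
  RT 30: heading 270 -> 240
]
Final: pos=(-22.517,0), heading=240, 8 segment(s) drawn

Start position: (0, 0)
Final position: (-22.517, 0)
Distance = 22.517; >= 1e-6 -> NOT closed

Answer: no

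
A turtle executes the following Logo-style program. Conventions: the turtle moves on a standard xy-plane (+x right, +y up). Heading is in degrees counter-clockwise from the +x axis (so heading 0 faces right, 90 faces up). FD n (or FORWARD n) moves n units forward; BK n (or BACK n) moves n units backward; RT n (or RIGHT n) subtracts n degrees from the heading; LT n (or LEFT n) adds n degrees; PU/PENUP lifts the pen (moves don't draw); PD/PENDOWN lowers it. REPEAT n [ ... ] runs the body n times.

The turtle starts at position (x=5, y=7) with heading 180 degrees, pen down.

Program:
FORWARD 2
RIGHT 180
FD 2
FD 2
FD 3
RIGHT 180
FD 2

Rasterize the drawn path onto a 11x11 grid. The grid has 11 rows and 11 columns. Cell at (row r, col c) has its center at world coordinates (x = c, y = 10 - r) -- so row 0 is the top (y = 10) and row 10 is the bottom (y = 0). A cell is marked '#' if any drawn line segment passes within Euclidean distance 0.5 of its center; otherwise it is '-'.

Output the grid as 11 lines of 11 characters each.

Answer: -----------
-----------
-----------
---########
-----------
-----------
-----------
-----------
-----------
-----------
-----------

Derivation:
Segment 0: (5,7) -> (3,7)
Segment 1: (3,7) -> (5,7)
Segment 2: (5,7) -> (7,7)
Segment 3: (7,7) -> (10,7)
Segment 4: (10,7) -> (8,7)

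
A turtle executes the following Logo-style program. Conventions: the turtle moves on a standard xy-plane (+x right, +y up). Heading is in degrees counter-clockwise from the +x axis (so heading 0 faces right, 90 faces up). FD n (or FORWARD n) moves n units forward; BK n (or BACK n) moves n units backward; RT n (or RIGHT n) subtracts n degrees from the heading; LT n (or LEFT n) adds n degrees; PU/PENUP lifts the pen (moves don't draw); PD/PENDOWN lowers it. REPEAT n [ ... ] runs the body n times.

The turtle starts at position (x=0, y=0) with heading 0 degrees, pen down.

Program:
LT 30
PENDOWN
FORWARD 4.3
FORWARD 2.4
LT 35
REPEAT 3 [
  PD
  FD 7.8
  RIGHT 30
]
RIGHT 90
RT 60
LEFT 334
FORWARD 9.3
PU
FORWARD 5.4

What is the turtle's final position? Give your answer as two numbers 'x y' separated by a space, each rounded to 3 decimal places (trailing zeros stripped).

Executing turtle program step by step:
Start: pos=(0,0), heading=0, pen down
LT 30: heading 0 -> 30
PD: pen down
FD 4.3: (0,0) -> (3.724,2.15) [heading=30, draw]
FD 2.4: (3.724,2.15) -> (5.802,3.35) [heading=30, draw]
LT 35: heading 30 -> 65
REPEAT 3 [
  -- iteration 1/3 --
  PD: pen down
  FD 7.8: (5.802,3.35) -> (9.099,10.419) [heading=65, draw]
  RT 30: heading 65 -> 35
  -- iteration 2/3 --
  PD: pen down
  FD 7.8: (9.099,10.419) -> (15.488,14.893) [heading=35, draw]
  RT 30: heading 35 -> 5
  -- iteration 3/3 --
  PD: pen down
  FD 7.8: (15.488,14.893) -> (23.258,15.573) [heading=5, draw]
  RT 30: heading 5 -> 335
]
RT 90: heading 335 -> 245
RT 60: heading 245 -> 185
LT 334: heading 185 -> 159
FD 9.3: (23.258,15.573) -> (14.576,18.906) [heading=159, draw]
PU: pen up
FD 5.4: (14.576,18.906) -> (9.535,20.841) [heading=159, move]
Final: pos=(9.535,20.841), heading=159, 6 segment(s) drawn

Answer: 9.535 20.841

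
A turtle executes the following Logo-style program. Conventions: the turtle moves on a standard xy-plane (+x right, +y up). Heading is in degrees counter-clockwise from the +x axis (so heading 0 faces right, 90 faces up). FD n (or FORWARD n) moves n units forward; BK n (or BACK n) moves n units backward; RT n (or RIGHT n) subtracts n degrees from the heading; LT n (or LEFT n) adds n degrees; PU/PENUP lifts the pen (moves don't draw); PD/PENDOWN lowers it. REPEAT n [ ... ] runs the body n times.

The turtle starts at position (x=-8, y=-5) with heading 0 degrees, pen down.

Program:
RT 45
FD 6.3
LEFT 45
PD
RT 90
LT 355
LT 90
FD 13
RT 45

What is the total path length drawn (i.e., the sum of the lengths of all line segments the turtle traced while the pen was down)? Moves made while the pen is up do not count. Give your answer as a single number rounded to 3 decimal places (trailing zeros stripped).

Answer: 19.3

Derivation:
Executing turtle program step by step:
Start: pos=(-8,-5), heading=0, pen down
RT 45: heading 0 -> 315
FD 6.3: (-8,-5) -> (-3.545,-9.455) [heading=315, draw]
LT 45: heading 315 -> 0
PD: pen down
RT 90: heading 0 -> 270
LT 355: heading 270 -> 265
LT 90: heading 265 -> 355
FD 13: (-3.545,-9.455) -> (9.405,-10.588) [heading=355, draw]
RT 45: heading 355 -> 310
Final: pos=(9.405,-10.588), heading=310, 2 segment(s) drawn

Segment lengths:
  seg 1: (-8,-5) -> (-3.545,-9.455), length = 6.3
  seg 2: (-3.545,-9.455) -> (9.405,-10.588), length = 13
Total = 19.3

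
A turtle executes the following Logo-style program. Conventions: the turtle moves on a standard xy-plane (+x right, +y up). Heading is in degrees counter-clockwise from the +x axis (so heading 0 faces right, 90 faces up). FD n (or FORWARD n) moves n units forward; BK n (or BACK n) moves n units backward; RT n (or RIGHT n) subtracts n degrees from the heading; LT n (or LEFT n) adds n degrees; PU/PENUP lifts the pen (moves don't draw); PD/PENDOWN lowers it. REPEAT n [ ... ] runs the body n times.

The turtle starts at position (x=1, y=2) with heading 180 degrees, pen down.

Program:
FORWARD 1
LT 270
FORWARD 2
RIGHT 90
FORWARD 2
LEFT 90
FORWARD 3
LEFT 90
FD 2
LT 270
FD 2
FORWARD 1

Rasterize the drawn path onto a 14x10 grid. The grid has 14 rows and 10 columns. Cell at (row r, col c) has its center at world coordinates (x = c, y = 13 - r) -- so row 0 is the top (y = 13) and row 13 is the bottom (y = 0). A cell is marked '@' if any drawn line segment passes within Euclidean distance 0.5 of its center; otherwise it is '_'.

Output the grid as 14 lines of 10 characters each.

Segment 0: (1,2) -> (0,2)
Segment 1: (0,2) -> (0,4)
Segment 2: (0,4) -> (2,4)
Segment 3: (2,4) -> (2,7)
Segment 4: (2,7) -> (0,7)
Segment 5: (0,7) -> (0,9)
Segment 6: (0,9) -> (0,10)

Answer: __________
__________
__________
@_________
@_________
@_________
@@@_______
__@_______
__@_______
@@@_______
@_________
@@________
__________
__________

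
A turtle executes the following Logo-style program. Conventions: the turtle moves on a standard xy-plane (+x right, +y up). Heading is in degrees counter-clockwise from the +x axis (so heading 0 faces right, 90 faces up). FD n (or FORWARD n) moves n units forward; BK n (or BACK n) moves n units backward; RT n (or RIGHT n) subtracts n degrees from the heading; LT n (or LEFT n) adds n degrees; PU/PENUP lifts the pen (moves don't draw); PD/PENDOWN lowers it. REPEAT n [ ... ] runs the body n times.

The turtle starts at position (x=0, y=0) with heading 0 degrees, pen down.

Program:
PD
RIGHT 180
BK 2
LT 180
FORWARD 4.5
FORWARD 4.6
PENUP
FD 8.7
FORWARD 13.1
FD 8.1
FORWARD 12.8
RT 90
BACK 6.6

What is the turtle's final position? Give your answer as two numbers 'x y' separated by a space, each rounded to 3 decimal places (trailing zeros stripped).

Executing turtle program step by step:
Start: pos=(0,0), heading=0, pen down
PD: pen down
RT 180: heading 0 -> 180
BK 2: (0,0) -> (2,0) [heading=180, draw]
LT 180: heading 180 -> 0
FD 4.5: (2,0) -> (6.5,0) [heading=0, draw]
FD 4.6: (6.5,0) -> (11.1,0) [heading=0, draw]
PU: pen up
FD 8.7: (11.1,0) -> (19.8,0) [heading=0, move]
FD 13.1: (19.8,0) -> (32.9,0) [heading=0, move]
FD 8.1: (32.9,0) -> (41,0) [heading=0, move]
FD 12.8: (41,0) -> (53.8,0) [heading=0, move]
RT 90: heading 0 -> 270
BK 6.6: (53.8,0) -> (53.8,6.6) [heading=270, move]
Final: pos=(53.8,6.6), heading=270, 3 segment(s) drawn

Answer: 53.8 6.6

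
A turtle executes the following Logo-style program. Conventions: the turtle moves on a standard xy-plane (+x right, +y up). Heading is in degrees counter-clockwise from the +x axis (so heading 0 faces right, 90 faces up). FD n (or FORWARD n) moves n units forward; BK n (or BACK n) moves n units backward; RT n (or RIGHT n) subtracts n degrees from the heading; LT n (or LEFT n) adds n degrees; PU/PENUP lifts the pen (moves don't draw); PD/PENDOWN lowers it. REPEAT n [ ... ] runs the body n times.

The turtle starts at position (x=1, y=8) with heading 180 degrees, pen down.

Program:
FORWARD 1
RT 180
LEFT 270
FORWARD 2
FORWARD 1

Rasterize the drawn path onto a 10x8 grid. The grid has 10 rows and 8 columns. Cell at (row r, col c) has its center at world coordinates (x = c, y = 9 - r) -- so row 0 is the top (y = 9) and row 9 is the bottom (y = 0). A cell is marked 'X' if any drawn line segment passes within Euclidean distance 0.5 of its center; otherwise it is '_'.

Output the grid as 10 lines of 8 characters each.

Segment 0: (1,8) -> (0,8)
Segment 1: (0,8) -> (-0,6)
Segment 2: (-0,6) -> (-0,5)

Answer: ________
XX______
X_______
X_______
X_______
________
________
________
________
________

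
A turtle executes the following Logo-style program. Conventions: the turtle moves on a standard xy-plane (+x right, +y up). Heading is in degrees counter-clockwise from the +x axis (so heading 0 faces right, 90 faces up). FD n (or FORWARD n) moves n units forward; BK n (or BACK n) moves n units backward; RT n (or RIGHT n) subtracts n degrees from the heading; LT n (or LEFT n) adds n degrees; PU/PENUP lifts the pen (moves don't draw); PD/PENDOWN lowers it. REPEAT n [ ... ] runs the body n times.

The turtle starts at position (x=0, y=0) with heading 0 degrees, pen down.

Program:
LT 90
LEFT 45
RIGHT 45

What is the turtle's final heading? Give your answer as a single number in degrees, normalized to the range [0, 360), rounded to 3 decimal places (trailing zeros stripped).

Answer: 90

Derivation:
Executing turtle program step by step:
Start: pos=(0,0), heading=0, pen down
LT 90: heading 0 -> 90
LT 45: heading 90 -> 135
RT 45: heading 135 -> 90
Final: pos=(0,0), heading=90, 0 segment(s) drawn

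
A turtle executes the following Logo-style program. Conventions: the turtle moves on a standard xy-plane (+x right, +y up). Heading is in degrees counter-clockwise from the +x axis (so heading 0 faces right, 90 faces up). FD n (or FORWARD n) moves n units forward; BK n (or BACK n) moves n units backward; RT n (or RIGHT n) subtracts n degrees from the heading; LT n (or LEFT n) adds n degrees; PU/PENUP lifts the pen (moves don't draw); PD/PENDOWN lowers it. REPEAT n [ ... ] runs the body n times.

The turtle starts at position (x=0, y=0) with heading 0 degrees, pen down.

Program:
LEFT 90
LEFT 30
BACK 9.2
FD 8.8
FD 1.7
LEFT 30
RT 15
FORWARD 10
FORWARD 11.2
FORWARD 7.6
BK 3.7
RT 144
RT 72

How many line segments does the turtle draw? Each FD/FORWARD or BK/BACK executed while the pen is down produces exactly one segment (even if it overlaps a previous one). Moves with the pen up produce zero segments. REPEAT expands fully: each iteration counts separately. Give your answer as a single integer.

Answer: 7

Derivation:
Executing turtle program step by step:
Start: pos=(0,0), heading=0, pen down
LT 90: heading 0 -> 90
LT 30: heading 90 -> 120
BK 9.2: (0,0) -> (4.6,-7.967) [heading=120, draw]
FD 8.8: (4.6,-7.967) -> (0.2,-0.346) [heading=120, draw]
FD 1.7: (0.2,-0.346) -> (-0.65,1.126) [heading=120, draw]
LT 30: heading 120 -> 150
RT 15: heading 150 -> 135
FD 10: (-0.65,1.126) -> (-7.721,8.197) [heading=135, draw]
FD 11.2: (-7.721,8.197) -> (-15.641,16.116) [heading=135, draw]
FD 7.6: (-15.641,16.116) -> (-21.015,21.491) [heading=135, draw]
BK 3.7: (-21.015,21.491) -> (-18.398,18.874) [heading=135, draw]
RT 144: heading 135 -> 351
RT 72: heading 351 -> 279
Final: pos=(-18.398,18.874), heading=279, 7 segment(s) drawn
Segments drawn: 7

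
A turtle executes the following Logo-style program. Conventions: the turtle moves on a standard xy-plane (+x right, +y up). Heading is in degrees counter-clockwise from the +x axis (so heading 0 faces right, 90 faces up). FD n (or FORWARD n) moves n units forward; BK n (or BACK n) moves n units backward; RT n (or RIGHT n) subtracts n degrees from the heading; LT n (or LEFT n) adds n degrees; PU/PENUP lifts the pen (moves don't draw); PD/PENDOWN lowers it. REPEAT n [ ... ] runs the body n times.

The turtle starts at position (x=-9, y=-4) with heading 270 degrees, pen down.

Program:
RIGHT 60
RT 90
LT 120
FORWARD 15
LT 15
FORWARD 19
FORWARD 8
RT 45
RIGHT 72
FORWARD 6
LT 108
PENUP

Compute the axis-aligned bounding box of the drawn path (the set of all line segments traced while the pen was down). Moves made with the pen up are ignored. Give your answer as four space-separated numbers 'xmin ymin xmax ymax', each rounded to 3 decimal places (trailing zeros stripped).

Answer: -27.947 -43.07 -9 -4

Derivation:
Executing turtle program step by step:
Start: pos=(-9,-4), heading=270, pen down
RT 60: heading 270 -> 210
RT 90: heading 210 -> 120
LT 120: heading 120 -> 240
FD 15: (-9,-4) -> (-16.5,-16.99) [heading=240, draw]
LT 15: heading 240 -> 255
FD 19: (-16.5,-16.99) -> (-21.418,-35.343) [heading=255, draw]
FD 8: (-21.418,-35.343) -> (-23.488,-43.07) [heading=255, draw]
RT 45: heading 255 -> 210
RT 72: heading 210 -> 138
FD 6: (-23.488,-43.07) -> (-27.947,-39.056) [heading=138, draw]
LT 108: heading 138 -> 246
PU: pen up
Final: pos=(-27.947,-39.056), heading=246, 4 segment(s) drawn

Segment endpoints: x in {-27.947, -23.488, -21.418, -16.5, -9}, y in {-43.07, -39.056, -35.343, -16.99, -4}
xmin=-27.947, ymin=-43.07, xmax=-9, ymax=-4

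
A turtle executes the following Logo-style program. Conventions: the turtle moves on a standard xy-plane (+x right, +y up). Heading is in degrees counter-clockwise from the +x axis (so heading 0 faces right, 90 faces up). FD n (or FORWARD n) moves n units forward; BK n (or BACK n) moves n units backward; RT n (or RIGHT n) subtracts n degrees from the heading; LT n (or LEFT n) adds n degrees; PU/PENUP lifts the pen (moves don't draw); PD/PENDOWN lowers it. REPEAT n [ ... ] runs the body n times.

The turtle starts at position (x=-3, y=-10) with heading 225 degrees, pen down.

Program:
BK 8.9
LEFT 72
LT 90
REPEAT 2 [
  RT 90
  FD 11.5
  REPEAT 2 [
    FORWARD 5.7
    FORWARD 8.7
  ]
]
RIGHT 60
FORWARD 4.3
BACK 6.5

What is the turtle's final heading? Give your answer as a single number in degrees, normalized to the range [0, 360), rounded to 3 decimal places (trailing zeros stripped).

Executing turtle program step by step:
Start: pos=(-3,-10), heading=225, pen down
BK 8.9: (-3,-10) -> (3.293,-3.707) [heading=225, draw]
LT 72: heading 225 -> 297
LT 90: heading 297 -> 27
REPEAT 2 [
  -- iteration 1/2 --
  RT 90: heading 27 -> 297
  FD 11.5: (3.293,-3.707) -> (8.514,-13.953) [heading=297, draw]
  REPEAT 2 [
    -- iteration 1/2 --
    FD 5.7: (8.514,-13.953) -> (11.102,-19.032) [heading=297, draw]
    FD 8.7: (11.102,-19.032) -> (15.052,-26.784) [heading=297, draw]
    -- iteration 2/2 --
    FD 5.7: (15.052,-26.784) -> (17.639,-31.863) [heading=297, draw]
    FD 8.7: (17.639,-31.863) -> (21.589,-39.614) [heading=297, draw]
  ]
  -- iteration 2/2 --
  RT 90: heading 297 -> 207
  FD 11.5: (21.589,-39.614) -> (11.342,-44.835) [heading=207, draw]
  REPEAT 2 [
    -- iteration 1/2 --
    FD 5.7: (11.342,-44.835) -> (6.264,-47.423) [heading=207, draw]
    FD 8.7: (6.264,-47.423) -> (-1.488,-51.373) [heading=207, draw]
    -- iteration 2/2 --
    FD 5.7: (-1.488,-51.373) -> (-6.567,-53.96) [heading=207, draw]
    FD 8.7: (-6.567,-53.96) -> (-14.318,-57.91) [heading=207, draw]
  ]
]
RT 60: heading 207 -> 147
FD 4.3: (-14.318,-57.91) -> (-17.925,-55.568) [heading=147, draw]
BK 6.5: (-17.925,-55.568) -> (-12.473,-59.108) [heading=147, draw]
Final: pos=(-12.473,-59.108), heading=147, 13 segment(s) drawn

Answer: 147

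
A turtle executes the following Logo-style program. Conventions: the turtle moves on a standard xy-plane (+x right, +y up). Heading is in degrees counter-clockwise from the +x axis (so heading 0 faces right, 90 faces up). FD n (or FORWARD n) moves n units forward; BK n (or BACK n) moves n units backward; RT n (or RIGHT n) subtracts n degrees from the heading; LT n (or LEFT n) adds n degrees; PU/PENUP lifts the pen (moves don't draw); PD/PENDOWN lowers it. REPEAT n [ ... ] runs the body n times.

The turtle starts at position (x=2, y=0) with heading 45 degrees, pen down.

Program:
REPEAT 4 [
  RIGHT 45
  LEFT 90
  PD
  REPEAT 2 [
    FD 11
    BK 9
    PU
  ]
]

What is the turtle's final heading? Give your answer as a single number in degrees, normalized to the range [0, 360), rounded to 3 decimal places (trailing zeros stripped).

Executing turtle program step by step:
Start: pos=(2,0), heading=45, pen down
REPEAT 4 [
  -- iteration 1/4 --
  RT 45: heading 45 -> 0
  LT 90: heading 0 -> 90
  PD: pen down
  REPEAT 2 [
    -- iteration 1/2 --
    FD 11: (2,0) -> (2,11) [heading=90, draw]
    BK 9: (2,11) -> (2,2) [heading=90, draw]
    PU: pen up
    -- iteration 2/2 --
    FD 11: (2,2) -> (2,13) [heading=90, move]
    BK 9: (2,13) -> (2,4) [heading=90, move]
    PU: pen up
  ]
  -- iteration 2/4 --
  RT 45: heading 90 -> 45
  LT 90: heading 45 -> 135
  PD: pen down
  REPEAT 2 [
    -- iteration 1/2 --
    FD 11: (2,4) -> (-5.778,11.778) [heading=135, draw]
    BK 9: (-5.778,11.778) -> (0.586,5.414) [heading=135, draw]
    PU: pen up
    -- iteration 2/2 --
    FD 11: (0.586,5.414) -> (-7.192,13.192) [heading=135, move]
    BK 9: (-7.192,13.192) -> (-0.828,6.828) [heading=135, move]
    PU: pen up
  ]
  -- iteration 3/4 --
  RT 45: heading 135 -> 90
  LT 90: heading 90 -> 180
  PD: pen down
  REPEAT 2 [
    -- iteration 1/2 --
    FD 11: (-0.828,6.828) -> (-11.828,6.828) [heading=180, draw]
    BK 9: (-11.828,6.828) -> (-2.828,6.828) [heading=180, draw]
    PU: pen up
    -- iteration 2/2 --
    FD 11: (-2.828,6.828) -> (-13.828,6.828) [heading=180, move]
    BK 9: (-13.828,6.828) -> (-4.828,6.828) [heading=180, move]
    PU: pen up
  ]
  -- iteration 4/4 --
  RT 45: heading 180 -> 135
  LT 90: heading 135 -> 225
  PD: pen down
  REPEAT 2 [
    -- iteration 1/2 --
    FD 11: (-4.828,6.828) -> (-12.607,-0.95) [heading=225, draw]
    BK 9: (-12.607,-0.95) -> (-6.243,5.414) [heading=225, draw]
    PU: pen up
    -- iteration 2/2 --
    FD 11: (-6.243,5.414) -> (-14.021,-2.364) [heading=225, move]
    BK 9: (-14.021,-2.364) -> (-7.657,4) [heading=225, move]
    PU: pen up
  ]
]
Final: pos=(-7.657,4), heading=225, 8 segment(s) drawn

Answer: 225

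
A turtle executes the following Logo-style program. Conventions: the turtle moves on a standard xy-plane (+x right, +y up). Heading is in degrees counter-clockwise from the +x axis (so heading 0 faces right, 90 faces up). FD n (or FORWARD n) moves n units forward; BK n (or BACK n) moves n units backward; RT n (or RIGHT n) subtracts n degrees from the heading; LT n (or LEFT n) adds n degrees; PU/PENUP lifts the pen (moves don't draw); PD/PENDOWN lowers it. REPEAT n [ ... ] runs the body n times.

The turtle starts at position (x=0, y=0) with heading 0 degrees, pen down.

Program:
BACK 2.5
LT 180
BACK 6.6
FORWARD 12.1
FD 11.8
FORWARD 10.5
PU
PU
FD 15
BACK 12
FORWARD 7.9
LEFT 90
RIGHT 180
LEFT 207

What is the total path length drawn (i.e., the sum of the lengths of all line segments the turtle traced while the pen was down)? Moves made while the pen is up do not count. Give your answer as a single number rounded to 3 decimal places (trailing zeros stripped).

Executing turtle program step by step:
Start: pos=(0,0), heading=0, pen down
BK 2.5: (0,0) -> (-2.5,0) [heading=0, draw]
LT 180: heading 0 -> 180
BK 6.6: (-2.5,0) -> (4.1,0) [heading=180, draw]
FD 12.1: (4.1,0) -> (-8,0) [heading=180, draw]
FD 11.8: (-8,0) -> (-19.8,0) [heading=180, draw]
FD 10.5: (-19.8,0) -> (-30.3,0) [heading=180, draw]
PU: pen up
PU: pen up
FD 15: (-30.3,0) -> (-45.3,0) [heading=180, move]
BK 12: (-45.3,0) -> (-33.3,0) [heading=180, move]
FD 7.9: (-33.3,0) -> (-41.2,0) [heading=180, move]
LT 90: heading 180 -> 270
RT 180: heading 270 -> 90
LT 207: heading 90 -> 297
Final: pos=(-41.2,0), heading=297, 5 segment(s) drawn

Segment lengths:
  seg 1: (0,0) -> (-2.5,0), length = 2.5
  seg 2: (-2.5,0) -> (4.1,0), length = 6.6
  seg 3: (4.1,0) -> (-8,0), length = 12.1
  seg 4: (-8,0) -> (-19.8,0), length = 11.8
  seg 5: (-19.8,0) -> (-30.3,0), length = 10.5
Total = 43.5

Answer: 43.5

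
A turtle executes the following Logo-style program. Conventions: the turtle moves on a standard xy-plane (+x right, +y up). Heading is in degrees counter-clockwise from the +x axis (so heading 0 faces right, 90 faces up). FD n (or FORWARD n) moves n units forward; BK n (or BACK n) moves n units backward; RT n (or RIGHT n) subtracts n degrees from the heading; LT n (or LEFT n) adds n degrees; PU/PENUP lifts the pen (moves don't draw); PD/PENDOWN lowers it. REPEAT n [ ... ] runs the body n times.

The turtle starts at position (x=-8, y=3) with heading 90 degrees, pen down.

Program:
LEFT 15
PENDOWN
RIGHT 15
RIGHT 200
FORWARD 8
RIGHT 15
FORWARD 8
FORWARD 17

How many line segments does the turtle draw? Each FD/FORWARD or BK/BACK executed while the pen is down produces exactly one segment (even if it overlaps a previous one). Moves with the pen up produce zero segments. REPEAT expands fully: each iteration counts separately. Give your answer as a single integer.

Answer: 3

Derivation:
Executing turtle program step by step:
Start: pos=(-8,3), heading=90, pen down
LT 15: heading 90 -> 105
PD: pen down
RT 15: heading 105 -> 90
RT 200: heading 90 -> 250
FD 8: (-8,3) -> (-10.736,-4.518) [heading=250, draw]
RT 15: heading 250 -> 235
FD 8: (-10.736,-4.518) -> (-15.325,-11.071) [heading=235, draw]
FD 17: (-15.325,-11.071) -> (-25.076,-24.996) [heading=235, draw]
Final: pos=(-25.076,-24.996), heading=235, 3 segment(s) drawn
Segments drawn: 3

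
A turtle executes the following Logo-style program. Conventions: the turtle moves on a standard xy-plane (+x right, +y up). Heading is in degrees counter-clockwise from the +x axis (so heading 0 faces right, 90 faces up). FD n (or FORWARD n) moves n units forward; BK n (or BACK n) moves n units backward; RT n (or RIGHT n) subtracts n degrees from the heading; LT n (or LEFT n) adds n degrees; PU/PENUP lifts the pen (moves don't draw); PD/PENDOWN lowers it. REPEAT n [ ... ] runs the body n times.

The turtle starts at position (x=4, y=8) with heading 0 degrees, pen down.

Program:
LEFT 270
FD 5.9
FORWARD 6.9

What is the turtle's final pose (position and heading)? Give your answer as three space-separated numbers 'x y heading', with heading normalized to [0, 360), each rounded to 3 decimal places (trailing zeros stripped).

Answer: 4 -4.8 270

Derivation:
Executing turtle program step by step:
Start: pos=(4,8), heading=0, pen down
LT 270: heading 0 -> 270
FD 5.9: (4,8) -> (4,2.1) [heading=270, draw]
FD 6.9: (4,2.1) -> (4,-4.8) [heading=270, draw]
Final: pos=(4,-4.8), heading=270, 2 segment(s) drawn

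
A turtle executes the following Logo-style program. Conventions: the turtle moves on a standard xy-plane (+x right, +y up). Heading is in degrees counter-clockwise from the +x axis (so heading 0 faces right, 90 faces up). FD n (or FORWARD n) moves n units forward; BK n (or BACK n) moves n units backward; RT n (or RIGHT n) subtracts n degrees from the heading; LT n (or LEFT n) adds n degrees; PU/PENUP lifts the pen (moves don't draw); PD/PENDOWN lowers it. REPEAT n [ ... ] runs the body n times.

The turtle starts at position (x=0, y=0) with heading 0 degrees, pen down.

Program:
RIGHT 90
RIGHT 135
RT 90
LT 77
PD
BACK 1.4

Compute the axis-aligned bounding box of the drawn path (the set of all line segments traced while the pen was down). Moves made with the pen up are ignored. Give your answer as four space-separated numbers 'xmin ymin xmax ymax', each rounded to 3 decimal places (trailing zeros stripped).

Answer: 0 -1.187 0.742 0

Derivation:
Executing turtle program step by step:
Start: pos=(0,0), heading=0, pen down
RT 90: heading 0 -> 270
RT 135: heading 270 -> 135
RT 90: heading 135 -> 45
LT 77: heading 45 -> 122
PD: pen down
BK 1.4: (0,0) -> (0.742,-1.187) [heading=122, draw]
Final: pos=(0.742,-1.187), heading=122, 1 segment(s) drawn

Segment endpoints: x in {0, 0.742}, y in {-1.187, 0}
xmin=0, ymin=-1.187, xmax=0.742, ymax=0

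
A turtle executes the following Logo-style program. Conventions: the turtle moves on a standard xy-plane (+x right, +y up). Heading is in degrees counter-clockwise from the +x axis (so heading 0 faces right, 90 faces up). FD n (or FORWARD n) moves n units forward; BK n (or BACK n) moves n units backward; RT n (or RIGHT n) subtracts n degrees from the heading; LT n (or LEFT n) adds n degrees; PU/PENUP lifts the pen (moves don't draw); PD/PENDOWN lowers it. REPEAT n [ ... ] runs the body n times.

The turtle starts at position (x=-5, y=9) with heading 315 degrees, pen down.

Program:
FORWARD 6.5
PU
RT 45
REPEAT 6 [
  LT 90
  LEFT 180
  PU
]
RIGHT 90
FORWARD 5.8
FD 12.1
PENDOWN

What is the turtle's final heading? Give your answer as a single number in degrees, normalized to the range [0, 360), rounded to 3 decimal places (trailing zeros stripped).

Executing turtle program step by step:
Start: pos=(-5,9), heading=315, pen down
FD 6.5: (-5,9) -> (-0.404,4.404) [heading=315, draw]
PU: pen up
RT 45: heading 315 -> 270
REPEAT 6 [
  -- iteration 1/6 --
  LT 90: heading 270 -> 0
  LT 180: heading 0 -> 180
  PU: pen up
  -- iteration 2/6 --
  LT 90: heading 180 -> 270
  LT 180: heading 270 -> 90
  PU: pen up
  -- iteration 3/6 --
  LT 90: heading 90 -> 180
  LT 180: heading 180 -> 0
  PU: pen up
  -- iteration 4/6 --
  LT 90: heading 0 -> 90
  LT 180: heading 90 -> 270
  PU: pen up
  -- iteration 5/6 --
  LT 90: heading 270 -> 0
  LT 180: heading 0 -> 180
  PU: pen up
  -- iteration 6/6 --
  LT 90: heading 180 -> 270
  LT 180: heading 270 -> 90
  PU: pen up
]
RT 90: heading 90 -> 0
FD 5.8: (-0.404,4.404) -> (5.396,4.404) [heading=0, move]
FD 12.1: (5.396,4.404) -> (17.496,4.404) [heading=0, move]
PD: pen down
Final: pos=(17.496,4.404), heading=0, 1 segment(s) drawn

Answer: 0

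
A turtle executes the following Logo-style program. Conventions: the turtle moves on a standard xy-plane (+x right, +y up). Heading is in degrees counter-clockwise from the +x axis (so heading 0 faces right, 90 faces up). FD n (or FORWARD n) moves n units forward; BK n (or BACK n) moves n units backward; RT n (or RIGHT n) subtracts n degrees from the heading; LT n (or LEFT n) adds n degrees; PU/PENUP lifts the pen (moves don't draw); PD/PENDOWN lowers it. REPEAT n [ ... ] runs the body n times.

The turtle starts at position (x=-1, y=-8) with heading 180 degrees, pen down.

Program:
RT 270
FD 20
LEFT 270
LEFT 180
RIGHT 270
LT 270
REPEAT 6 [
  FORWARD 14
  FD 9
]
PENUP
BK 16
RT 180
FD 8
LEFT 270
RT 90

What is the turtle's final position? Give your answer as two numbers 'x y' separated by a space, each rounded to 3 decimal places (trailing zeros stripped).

Answer: 113 -28

Derivation:
Executing turtle program step by step:
Start: pos=(-1,-8), heading=180, pen down
RT 270: heading 180 -> 270
FD 20: (-1,-8) -> (-1,-28) [heading=270, draw]
LT 270: heading 270 -> 180
LT 180: heading 180 -> 0
RT 270: heading 0 -> 90
LT 270: heading 90 -> 0
REPEAT 6 [
  -- iteration 1/6 --
  FD 14: (-1,-28) -> (13,-28) [heading=0, draw]
  FD 9: (13,-28) -> (22,-28) [heading=0, draw]
  -- iteration 2/6 --
  FD 14: (22,-28) -> (36,-28) [heading=0, draw]
  FD 9: (36,-28) -> (45,-28) [heading=0, draw]
  -- iteration 3/6 --
  FD 14: (45,-28) -> (59,-28) [heading=0, draw]
  FD 9: (59,-28) -> (68,-28) [heading=0, draw]
  -- iteration 4/6 --
  FD 14: (68,-28) -> (82,-28) [heading=0, draw]
  FD 9: (82,-28) -> (91,-28) [heading=0, draw]
  -- iteration 5/6 --
  FD 14: (91,-28) -> (105,-28) [heading=0, draw]
  FD 9: (105,-28) -> (114,-28) [heading=0, draw]
  -- iteration 6/6 --
  FD 14: (114,-28) -> (128,-28) [heading=0, draw]
  FD 9: (128,-28) -> (137,-28) [heading=0, draw]
]
PU: pen up
BK 16: (137,-28) -> (121,-28) [heading=0, move]
RT 180: heading 0 -> 180
FD 8: (121,-28) -> (113,-28) [heading=180, move]
LT 270: heading 180 -> 90
RT 90: heading 90 -> 0
Final: pos=(113,-28), heading=0, 13 segment(s) drawn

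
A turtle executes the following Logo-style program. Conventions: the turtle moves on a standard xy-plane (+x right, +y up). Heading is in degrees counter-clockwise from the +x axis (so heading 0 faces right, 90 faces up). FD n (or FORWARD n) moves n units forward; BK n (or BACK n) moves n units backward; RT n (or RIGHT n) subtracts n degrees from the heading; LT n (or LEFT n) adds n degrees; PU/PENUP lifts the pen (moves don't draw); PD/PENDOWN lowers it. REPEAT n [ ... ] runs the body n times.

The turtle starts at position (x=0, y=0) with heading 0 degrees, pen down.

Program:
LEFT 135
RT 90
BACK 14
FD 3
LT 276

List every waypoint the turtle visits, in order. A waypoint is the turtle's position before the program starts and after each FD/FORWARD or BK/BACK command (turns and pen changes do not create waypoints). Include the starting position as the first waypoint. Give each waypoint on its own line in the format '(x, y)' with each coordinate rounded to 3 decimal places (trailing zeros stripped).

Executing turtle program step by step:
Start: pos=(0,0), heading=0, pen down
LT 135: heading 0 -> 135
RT 90: heading 135 -> 45
BK 14: (0,0) -> (-9.899,-9.899) [heading=45, draw]
FD 3: (-9.899,-9.899) -> (-7.778,-7.778) [heading=45, draw]
LT 276: heading 45 -> 321
Final: pos=(-7.778,-7.778), heading=321, 2 segment(s) drawn
Waypoints (3 total):
(0, 0)
(-9.899, -9.899)
(-7.778, -7.778)

Answer: (0, 0)
(-9.899, -9.899)
(-7.778, -7.778)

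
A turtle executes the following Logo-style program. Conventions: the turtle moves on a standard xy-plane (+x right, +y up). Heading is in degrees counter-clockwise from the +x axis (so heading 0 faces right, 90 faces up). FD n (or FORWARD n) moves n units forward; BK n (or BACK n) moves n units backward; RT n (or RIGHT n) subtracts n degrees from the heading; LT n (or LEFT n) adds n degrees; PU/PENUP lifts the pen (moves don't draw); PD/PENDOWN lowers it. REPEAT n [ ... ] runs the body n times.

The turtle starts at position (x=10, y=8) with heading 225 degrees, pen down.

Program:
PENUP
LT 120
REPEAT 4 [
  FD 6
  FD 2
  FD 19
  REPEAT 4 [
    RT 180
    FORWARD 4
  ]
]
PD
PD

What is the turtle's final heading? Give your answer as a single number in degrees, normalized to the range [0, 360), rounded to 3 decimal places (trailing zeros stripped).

Executing turtle program step by step:
Start: pos=(10,8), heading=225, pen down
PU: pen up
LT 120: heading 225 -> 345
REPEAT 4 [
  -- iteration 1/4 --
  FD 6: (10,8) -> (15.796,6.447) [heading=345, move]
  FD 2: (15.796,6.447) -> (17.727,5.929) [heading=345, move]
  FD 19: (17.727,5.929) -> (36.08,1.012) [heading=345, move]
  REPEAT 4 [
    -- iteration 1/4 --
    RT 180: heading 345 -> 165
    FD 4: (36.08,1.012) -> (32.216,2.047) [heading=165, move]
    -- iteration 2/4 --
    RT 180: heading 165 -> 345
    FD 4: (32.216,2.047) -> (36.08,1.012) [heading=345, move]
    -- iteration 3/4 --
    RT 180: heading 345 -> 165
    FD 4: (36.08,1.012) -> (32.216,2.047) [heading=165, move]
    -- iteration 4/4 --
    RT 180: heading 165 -> 345
    FD 4: (32.216,2.047) -> (36.08,1.012) [heading=345, move]
  ]
  -- iteration 2/4 --
  FD 6: (36.08,1.012) -> (41.876,-0.541) [heading=345, move]
  FD 2: (41.876,-0.541) -> (43.807,-1.059) [heading=345, move]
  FD 19: (43.807,-1.059) -> (62.16,-5.976) [heading=345, move]
  REPEAT 4 [
    -- iteration 1/4 --
    RT 180: heading 345 -> 165
    FD 4: (62.16,-5.976) -> (58.296,-4.941) [heading=165, move]
    -- iteration 2/4 --
    RT 180: heading 165 -> 345
    FD 4: (58.296,-4.941) -> (62.16,-5.976) [heading=345, move]
    -- iteration 3/4 --
    RT 180: heading 345 -> 165
    FD 4: (62.16,-5.976) -> (58.296,-4.941) [heading=165, move]
    -- iteration 4/4 --
    RT 180: heading 165 -> 345
    FD 4: (58.296,-4.941) -> (62.16,-5.976) [heading=345, move]
  ]
  -- iteration 3/4 --
  FD 6: (62.16,-5.976) -> (67.956,-7.529) [heading=345, move]
  FD 2: (67.956,-7.529) -> (69.887,-8.047) [heading=345, move]
  FD 19: (69.887,-8.047) -> (88.24,-12.964) [heading=345, move]
  REPEAT 4 [
    -- iteration 1/4 --
    RT 180: heading 345 -> 165
    FD 4: (88.24,-12.964) -> (84.376,-11.929) [heading=165, move]
    -- iteration 2/4 --
    RT 180: heading 165 -> 345
    FD 4: (84.376,-11.929) -> (88.24,-12.964) [heading=345, move]
    -- iteration 3/4 --
    RT 180: heading 345 -> 165
    FD 4: (88.24,-12.964) -> (84.376,-11.929) [heading=165, move]
    -- iteration 4/4 --
    RT 180: heading 165 -> 345
    FD 4: (84.376,-11.929) -> (88.24,-12.964) [heading=345, move]
  ]
  -- iteration 4/4 --
  FD 6: (88.24,-12.964) -> (94.036,-14.517) [heading=345, move]
  FD 2: (94.036,-14.517) -> (95.967,-15.035) [heading=345, move]
  FD 19: (95.967,-15.035) -> (114.32,-19.952) [heading=345, move]
  REPEAT 4 [
    -- iteration 1/4 --
    RT 180: heading 345 -> 165
    FD 4: (114.32,-19.952) -> (110.456,-18.917) [heading=165, move]
    -- iteration 2/4 --
    RT 180: heading 165 -> 345
    FD 4: (110.456,-18.917) -> (114.32,-19.952) [heading=345, move]
    -- iteration 3/4 --
    RT 180: heading 345 -> 165
    FD 4: (114.32,-19.952) -> (110.456,-18.917) [heading=165, move]
    -- iteration 4/4 --
    RT 180: heading 165 -> 345
    FD 4: (110.456,-18.917) -> (114.32,-19.952) [heading=345, move]
  ]
]
PD: pen down
PD: pen down
Final: pos=(114.32,-19.952), heading=345, 0 segment(s) drawn

Answer: 345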